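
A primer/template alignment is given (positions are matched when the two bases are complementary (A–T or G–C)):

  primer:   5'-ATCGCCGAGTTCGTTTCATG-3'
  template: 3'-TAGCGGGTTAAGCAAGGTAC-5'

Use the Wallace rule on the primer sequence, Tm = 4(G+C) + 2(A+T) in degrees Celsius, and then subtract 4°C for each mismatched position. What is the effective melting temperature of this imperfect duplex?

Primer base counts: A=3, T=7, G=5, C=5 → A+T=10, G+C=10
Perfect-match Tm = 2(10) + 4(10) = 20 + 40 = 60°C
Mismatches (positions where the bases are not complementary): 3 (at positions 7, 9, 16)
Effective Tm = 60 − 3×4 = 60 − 12 = 48°C

48°C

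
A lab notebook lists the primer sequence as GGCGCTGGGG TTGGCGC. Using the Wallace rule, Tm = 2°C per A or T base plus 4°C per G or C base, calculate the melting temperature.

Scanning the sequence gives C=4, A=0, T=3, G=10.
So N_AT = 3 and N_GC = 14.
Tm = 4·14 + 2·3 = 56 + 6 = 62°C

62°C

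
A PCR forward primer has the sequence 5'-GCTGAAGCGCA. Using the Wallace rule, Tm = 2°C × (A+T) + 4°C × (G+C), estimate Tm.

G=4, C=3, A=3, T=1
A+T = 4, G+C = 7
Tm = 2(4) + 4(7) = 8 + 28 = 36°C

36°C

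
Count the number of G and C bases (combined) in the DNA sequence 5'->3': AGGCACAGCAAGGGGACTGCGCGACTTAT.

T=4, G=10, C=7, A=8
Total G or C: 10 + 7 = 17

17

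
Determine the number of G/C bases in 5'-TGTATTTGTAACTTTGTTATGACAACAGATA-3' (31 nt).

Counting bases: A=10, C=3, T=13, G=5
Total G or C: 5 + 3 = 8

8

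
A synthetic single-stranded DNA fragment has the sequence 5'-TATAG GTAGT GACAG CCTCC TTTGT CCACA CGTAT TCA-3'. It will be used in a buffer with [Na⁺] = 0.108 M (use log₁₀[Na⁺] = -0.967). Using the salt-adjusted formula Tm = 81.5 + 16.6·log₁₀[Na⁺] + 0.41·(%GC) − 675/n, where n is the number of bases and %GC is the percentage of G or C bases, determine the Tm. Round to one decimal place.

Length n = 38. Base counts: A=9, C=10, G=7, T=12
G+C = 17, so %GC = 17/38 × 100 = 44.737%
Salt term: 16.6 × (-0.967) = -16.052
GC term: 0.41 × 44.737 = 18.342; length term: −675/38 = −17.763
Tm = 81.5 + (-16.052) + 18.342 − 17.763 = 66.027 → 66.0°C

66.0°C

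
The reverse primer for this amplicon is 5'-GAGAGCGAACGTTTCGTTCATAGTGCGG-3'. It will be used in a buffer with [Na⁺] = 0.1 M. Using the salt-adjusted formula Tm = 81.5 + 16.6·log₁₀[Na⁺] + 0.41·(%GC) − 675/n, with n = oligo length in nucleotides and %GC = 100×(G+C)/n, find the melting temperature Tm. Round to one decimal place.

Length n = 28. Counting bases: T=7, G=10, A=6, C=5
G+C = 15, so %GC = 15/28 × 100 = 53.571%
Salt term: 16.6 × (-1) = -16.6
GC term: 0.41 × 53.571 = 21.964; length term: −675/28 = −24.107
Tm = 81.5 + (-16.6) + 21.964 − 24.107 = 62.757 → 62.8°C

62.8°C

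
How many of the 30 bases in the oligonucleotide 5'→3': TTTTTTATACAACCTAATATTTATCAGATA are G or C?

Base counts: A=11, G=1, C=4, T=14
G+C = 1 + 4 = 5

5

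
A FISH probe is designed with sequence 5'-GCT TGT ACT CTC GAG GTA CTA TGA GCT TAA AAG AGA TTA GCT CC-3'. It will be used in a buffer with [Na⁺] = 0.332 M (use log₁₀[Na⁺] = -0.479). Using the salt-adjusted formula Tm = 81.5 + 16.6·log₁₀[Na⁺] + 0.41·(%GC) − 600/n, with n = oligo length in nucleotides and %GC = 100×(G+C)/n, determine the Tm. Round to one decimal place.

77.6°C

Length n = 44. A=12, C=9, T=13, G=10
G+C = 19, so %GC = 19/44 × 100 = 43.182%
Salt term: 16.6 × (-0.479) = -7.951
GC term: 0.41 × 43.182 = 17.705; length term: −600/44 = −13.636
Tm = 81.5 + (-7.951) + 17.705 − 13.636 = 77.618 → 77.6°C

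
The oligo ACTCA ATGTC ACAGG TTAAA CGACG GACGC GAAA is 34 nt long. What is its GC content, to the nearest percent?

Counting bases: C=8, G=8, A=13, T=5
G+C = 8 + 8 = 16 out of 34 bases
%GC = 16/34 × 100 = 47.06% ≈ 47%

47%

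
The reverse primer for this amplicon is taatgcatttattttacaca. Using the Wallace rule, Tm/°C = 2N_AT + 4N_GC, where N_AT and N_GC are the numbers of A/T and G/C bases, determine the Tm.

48°C

Scanning the sequence gives C=3, A=7, T=9, G=1.
AT pairs contribute 16, GC pairs contribute 4.
Tm = 2(16) + 4(4) = 32 + 16 = 48°C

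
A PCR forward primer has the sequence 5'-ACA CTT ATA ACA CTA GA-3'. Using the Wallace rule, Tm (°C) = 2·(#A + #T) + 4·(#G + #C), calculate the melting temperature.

44°C

A=8, T=4, G=1, C=4
So N_AT = 12 and N_GC = 5.
Tm = 2(12) + 4(5) = 24 + 20 = 44°C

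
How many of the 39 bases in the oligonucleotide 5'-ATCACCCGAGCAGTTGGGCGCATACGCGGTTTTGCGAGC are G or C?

Counting bases: T=8, A=7, C=11, G=13
G+C = 13 + 11 = 24

24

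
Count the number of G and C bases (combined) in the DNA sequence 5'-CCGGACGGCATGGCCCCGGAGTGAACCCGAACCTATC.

G=11, A=8, T=4, C=14
Total G or C: 11 + 14 = 25

25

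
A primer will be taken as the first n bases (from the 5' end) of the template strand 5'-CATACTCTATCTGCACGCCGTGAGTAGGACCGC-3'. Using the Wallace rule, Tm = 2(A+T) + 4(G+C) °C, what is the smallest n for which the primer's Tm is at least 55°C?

n = 19

First 18 bases: CATACTCTATCTGCACGC → Tm = 54°C (< 55°C)
First 19 bases: CATACTCTATCTGCACGCC → Tm = 58°C (≥ 55°C)
Since every base adds ≥2°C, Tm only increases with n, so the threshold is first crossed at n = 19.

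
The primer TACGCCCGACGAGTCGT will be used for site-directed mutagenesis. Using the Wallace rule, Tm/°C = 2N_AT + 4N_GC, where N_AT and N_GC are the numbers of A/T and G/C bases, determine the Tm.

Scanning the sequence gives G=5, T=3, C=6, A=3.
AT pairs contribute 6, GC pairs contribute 11.
Tm = 2×6 + 4×11 = 56°C

56°C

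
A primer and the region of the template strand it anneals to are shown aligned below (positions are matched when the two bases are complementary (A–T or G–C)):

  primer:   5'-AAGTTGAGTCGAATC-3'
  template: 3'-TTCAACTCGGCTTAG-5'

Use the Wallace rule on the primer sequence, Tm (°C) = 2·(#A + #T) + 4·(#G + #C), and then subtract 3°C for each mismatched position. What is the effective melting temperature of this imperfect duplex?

Primer base counts: A=5, T=4, G=4, C=2 → A+T=9, G+C=6
Perfect-match Tm = 2(9) + 4(6) = 18 + 24 = 42°C
Mismatches (positions where the bases are not complementary): 1 (at position 9)
Effective Tm = 42 − 1×3 = 42 − 3 = 39°C

39°C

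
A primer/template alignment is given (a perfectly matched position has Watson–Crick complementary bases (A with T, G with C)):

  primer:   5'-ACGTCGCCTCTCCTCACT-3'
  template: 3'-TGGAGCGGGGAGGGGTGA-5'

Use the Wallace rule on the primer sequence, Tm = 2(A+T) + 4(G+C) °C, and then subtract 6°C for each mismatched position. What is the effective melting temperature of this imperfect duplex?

40°C

Primer base counts: A=2, T=5, G=2, C=9 → A+T=7, G+C=11
Perfect-match Tm = 2(7) + 4(11) = 14 + 44 = 58°C
Mismatches (positions where the bases are not complementary): 3 (at positions 3, 9, 14)
Effective Tm = 58 − 3×6 = 58 − 18 = 40°C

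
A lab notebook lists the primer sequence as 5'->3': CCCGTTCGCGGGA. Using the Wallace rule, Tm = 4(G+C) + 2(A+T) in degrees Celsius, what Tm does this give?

46°C

Counting bases: C=5, A=1, T=2, G=5
So N_AT = 3 and N_GC = 10.
Tm = 4·10 + 2·3 = 40 + 6 = 46°C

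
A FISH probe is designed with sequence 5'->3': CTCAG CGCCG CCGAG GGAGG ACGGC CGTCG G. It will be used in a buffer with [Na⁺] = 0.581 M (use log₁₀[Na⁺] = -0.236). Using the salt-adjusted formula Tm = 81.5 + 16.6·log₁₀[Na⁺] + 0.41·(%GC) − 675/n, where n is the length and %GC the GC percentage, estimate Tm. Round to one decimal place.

Length n = 31. Scanning the sequence gives T=2, C=11, A=4, G=14.
G+C = 25, so %GC = 25/31 × 100 = 80.645%
Salt term: 16.6 × (-0.236) = -3.918
GC term: 0.41 × 80.645 = 33.064; length term: −675/31 = −21.774
Tm = 81.5 + (-3.918) + 33.064 − 21.774 = 88.872 → 88.9°C

88.9°C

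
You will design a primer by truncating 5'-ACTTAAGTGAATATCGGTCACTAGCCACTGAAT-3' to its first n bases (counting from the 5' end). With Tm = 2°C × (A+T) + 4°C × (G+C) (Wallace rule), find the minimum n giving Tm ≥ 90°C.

First 31 bases: ACTTAAGTGAATATCGGTCACTAGCCACTGA → Tm = 88°C (< 90°C)
First 32 bases: ACTTAAGTGAATATCGGTCACTAGCCACTGAA → Tm = 90°C (≥ 90°C)
Since every base adds ≥2°C, Tm only increases with n, so the threshold is first crossed at n = 32.

n = 32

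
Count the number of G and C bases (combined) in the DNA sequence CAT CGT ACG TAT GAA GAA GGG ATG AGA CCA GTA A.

15

Scanning the sequence gives T=6, C=5, G=10, A=13.
Total G or C: 10 + 5 = 15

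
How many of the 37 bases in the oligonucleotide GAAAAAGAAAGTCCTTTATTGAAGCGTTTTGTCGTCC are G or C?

14

Base counts: T=12, A=11, C=6, G=8
G+C = 8 + 6 = 14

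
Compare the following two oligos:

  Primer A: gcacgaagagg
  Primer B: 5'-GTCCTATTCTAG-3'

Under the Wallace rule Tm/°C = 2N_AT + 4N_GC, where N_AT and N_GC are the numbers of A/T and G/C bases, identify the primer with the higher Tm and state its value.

Primer A: A+T=4, G+C=7 → Tm = 2(4)+4(7) = 36°C
Primer B: A+T=7, G+C=5 → Tm = 2(7)+4(5) = 34°C
36°C vs 34°C → primer A is higher.

Primer A, 36°C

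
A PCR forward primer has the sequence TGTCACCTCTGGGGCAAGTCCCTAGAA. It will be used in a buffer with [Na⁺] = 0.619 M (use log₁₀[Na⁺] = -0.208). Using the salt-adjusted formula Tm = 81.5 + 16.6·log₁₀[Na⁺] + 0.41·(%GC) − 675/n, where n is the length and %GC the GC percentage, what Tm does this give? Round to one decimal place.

75.8°C

Length n = 27. Scanning the sequence gives G=7, T=6, C=8, A=6.
G+C = 15, so %GC = 15/27 × 100 = 55.556%
Salt term: 16.6 × (-0.208) = -3.453
GC term: 0.41 × 55.556 = 22.778; length term: −675/27 = −25
Tm = 81.5 + (-3.453) + 22.778 − 25 = 75.825 → 75.8°C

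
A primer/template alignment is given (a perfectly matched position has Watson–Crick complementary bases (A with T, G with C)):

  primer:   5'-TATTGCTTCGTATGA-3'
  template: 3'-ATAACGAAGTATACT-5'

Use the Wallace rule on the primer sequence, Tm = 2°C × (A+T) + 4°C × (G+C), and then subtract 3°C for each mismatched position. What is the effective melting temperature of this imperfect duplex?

37°C

Primer base counts: A=3, T=7, G=3, C=2 → A+T=10, G+C=5
Perfect-match Tm = 2(10) + 4(5) = 20 + 20 = 40°C
Mismatches (positions where the bases are not complementary): 1 (at position 10)
Effective Tm = 40 − 1×3 = 40 − 3 = 37°C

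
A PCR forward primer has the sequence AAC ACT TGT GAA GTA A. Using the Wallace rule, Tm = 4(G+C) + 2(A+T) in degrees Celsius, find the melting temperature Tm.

C=2, A=7, G=3, T=4
A+T = 11, G+C = 5
Tm = 4·5 + 2·11 = 20 + 22 = 42°C

42°C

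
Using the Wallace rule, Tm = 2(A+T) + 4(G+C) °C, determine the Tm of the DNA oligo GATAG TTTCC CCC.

40°C

T=4, G=2, A=2, C=5
So N_AT = 6 and N_GC = 7.
Tm = 4·7 + 2·6 = 28 + 12 = 40°C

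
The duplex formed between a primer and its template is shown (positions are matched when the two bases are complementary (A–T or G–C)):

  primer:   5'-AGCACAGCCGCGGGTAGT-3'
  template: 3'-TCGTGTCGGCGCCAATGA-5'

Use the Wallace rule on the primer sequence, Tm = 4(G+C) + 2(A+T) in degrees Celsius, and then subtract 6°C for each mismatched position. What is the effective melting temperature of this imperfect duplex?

48°C

Primer base counts: A=4, T=2, G=7, C=5 → A+T=6, G+C=12
Perfect-match Tm = 2(6) + 4(12) = 12 + 48 = 60°C
Mismatches (positions where the bases are not complementary): 2 (at positions 14, 17)
Effective Tm = 60 − 2×6 = 60 − 12 = 48°C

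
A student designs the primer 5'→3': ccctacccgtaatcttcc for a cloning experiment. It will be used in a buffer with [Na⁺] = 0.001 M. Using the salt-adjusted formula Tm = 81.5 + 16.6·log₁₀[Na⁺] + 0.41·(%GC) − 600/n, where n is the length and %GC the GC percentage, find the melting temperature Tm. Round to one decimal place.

21.1°C

Length n = 18. C=9, T=5, G=1, A=3
G+C = 10, so %GC = 10/18 × 100 = 55.556%
Salt term: 16.6 × (-3) = -49.8
GC term: 0.41 × 55.556 = 22.778; length term: −600/18 = −33.333
Tm = 81.5 + (-49.8) + 22.778 − 33.333 = 21.145 → 21.1°C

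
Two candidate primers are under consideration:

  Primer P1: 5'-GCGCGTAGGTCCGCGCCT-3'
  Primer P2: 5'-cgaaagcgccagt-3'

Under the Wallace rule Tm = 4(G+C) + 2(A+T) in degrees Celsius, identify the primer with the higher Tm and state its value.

Primer P1, 64°C

Primer P1: A+T=4, G+C=14 → Tm = 2(4)+4(14) = 64°C
Primer P2: A+T=5, G+C=8 → Tm = 2(5)+4(8) = 42°C
64°C vs 42°C → primer P1 is higher.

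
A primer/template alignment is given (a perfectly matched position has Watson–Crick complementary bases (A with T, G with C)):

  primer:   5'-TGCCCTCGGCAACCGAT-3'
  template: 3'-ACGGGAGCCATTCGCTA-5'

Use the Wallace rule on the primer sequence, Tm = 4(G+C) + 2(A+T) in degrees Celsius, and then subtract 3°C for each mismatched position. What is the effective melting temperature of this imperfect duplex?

50°C

Primer base counts: A=3, T=3, G=4, C=7 → A+T=6, G+C=11
Perfect-match Tm = 2(6) + 4(11) = 12 + 44 = 56°C
Mismatches (positions where the bases are not complementary): 2 (at positions 10, 13)
Effective Tm = 56 − 2×3 = 56 − 6 = 50°C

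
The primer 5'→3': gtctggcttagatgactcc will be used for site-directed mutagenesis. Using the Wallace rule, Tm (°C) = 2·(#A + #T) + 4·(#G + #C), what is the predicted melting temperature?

58°C

Counting bases: C=5, G=5, T=6, A=3
A+T = 9, G+C = 10
Tm = 4·10 + 2·9 = 40 + 18 = 58°C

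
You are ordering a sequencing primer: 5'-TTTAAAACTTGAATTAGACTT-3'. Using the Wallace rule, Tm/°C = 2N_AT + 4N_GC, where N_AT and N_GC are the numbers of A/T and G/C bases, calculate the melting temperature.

50°C

Base counts: A=8, T=9, C=2, G=2
A+T = 17, G+C = 4
Tm = 4·4 + 2·17 = 16 + 34 = 50°C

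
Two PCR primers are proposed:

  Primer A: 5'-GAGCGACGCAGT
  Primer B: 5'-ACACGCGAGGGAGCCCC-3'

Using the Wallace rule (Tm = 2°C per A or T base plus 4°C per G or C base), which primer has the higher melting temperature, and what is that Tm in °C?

Primer B, 60°C

Primer A: A+T=4, G+C=8 → Tm = 2(4)+4(8) = 40°C
Primer B: A+T=4, G+C=13 → Tm = 2(4)+4(13) = 60°C
40°C vs 60°C → primer B is higher.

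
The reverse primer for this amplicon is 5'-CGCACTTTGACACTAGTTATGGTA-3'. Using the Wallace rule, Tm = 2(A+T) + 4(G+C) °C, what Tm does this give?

Scanning the sequence gives C=5, G=5, T=8, A=6.
So N_AT = 14 and N_GC = 10.
Tm = 2(14) + 4(10) = 28 + 40 = 68°C

68°C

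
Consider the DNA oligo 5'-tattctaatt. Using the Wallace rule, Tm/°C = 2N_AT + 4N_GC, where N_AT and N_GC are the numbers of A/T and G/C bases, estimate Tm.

Counting bases: C=1, T=6, G=0, A=3
AT pairs contribute 9, GC pairs contribute 1.
Tm = 2×9 + 4×1 = 22°C

22°C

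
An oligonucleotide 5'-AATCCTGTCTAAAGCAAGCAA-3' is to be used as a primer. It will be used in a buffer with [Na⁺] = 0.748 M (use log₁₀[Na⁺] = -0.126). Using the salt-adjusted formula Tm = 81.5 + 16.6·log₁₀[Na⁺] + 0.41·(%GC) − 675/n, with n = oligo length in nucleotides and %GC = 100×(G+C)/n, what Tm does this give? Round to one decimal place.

62.9°C

Length n = 21. Counting bases: A=9, G=3, T=4, C=5
G+C = 8, so %GC = 8/21 × 100 = 38.095%
Salt term: 16.6 × (-0.126) = -2.092
GC term: 0.41 × 38.095 = 15.619; length term: −675/21 = −32.143
Tm = 81.5 + (-2.092) + 15.619 − 32.143 = 62.884 → 62.9°C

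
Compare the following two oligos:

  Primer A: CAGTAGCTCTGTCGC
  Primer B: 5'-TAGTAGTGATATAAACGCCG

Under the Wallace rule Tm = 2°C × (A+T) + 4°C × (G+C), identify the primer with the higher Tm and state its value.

Primer A: A+T=6, G+C=9 → Tm = 2(6)+4(9) = 48°C
Primer B: A+T=12, G+C=8 → Tm = 2(12)+4(8) = 56°C
48°C vs 56°C → primer B is higher.

Primer B, 56°C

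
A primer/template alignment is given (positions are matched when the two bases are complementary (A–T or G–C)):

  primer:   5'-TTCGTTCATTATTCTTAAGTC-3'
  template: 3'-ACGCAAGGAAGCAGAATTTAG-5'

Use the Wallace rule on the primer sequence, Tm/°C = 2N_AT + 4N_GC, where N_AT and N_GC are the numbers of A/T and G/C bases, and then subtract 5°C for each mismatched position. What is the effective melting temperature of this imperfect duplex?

Primer base counts: A=4, T=11, G=2, C=4 → A+T=15, G+C=6
Perfect-match Tm = 2(15) + 4(6) = 30 + 24 = 54°C
Mismatches (positions where the bases are not complementary): 5 (at positions 2, 8, 11, 12, 19)
Effective Tm = 54 − 5×5 = 54 − 25 = 29°C

29°C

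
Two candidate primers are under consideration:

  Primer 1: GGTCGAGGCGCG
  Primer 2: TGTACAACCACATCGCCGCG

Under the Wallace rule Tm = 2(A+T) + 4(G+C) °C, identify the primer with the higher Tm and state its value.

Primer 2, 64°C

Primer 1: A+T=2, G+C=10 → Tm = 2(2)+4(10) = 44°C
Primer 2: A+T=8, G+C=12 → Tm = 2(8)+4(12) = 64°C
44°C vs 64°C → primer 2 is higher.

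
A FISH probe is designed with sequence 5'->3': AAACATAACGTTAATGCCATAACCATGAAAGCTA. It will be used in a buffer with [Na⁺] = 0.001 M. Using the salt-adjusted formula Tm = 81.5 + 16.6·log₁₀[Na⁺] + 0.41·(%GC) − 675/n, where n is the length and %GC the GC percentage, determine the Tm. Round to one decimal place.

25.1°C

Length n = 34. Counting bases: C=7, A=16, T=7, G=4
G+C = 11, so %GC = 11/34 × 100 = 32.353%
Salt term: 16.6 × (-3) = -49.8
GC term: 0.41 × 32.353 = 13.265; length term: −675/34 = −19.853
Tm = 81.5 + (-49.8) + 13.265 − 19.853 = 25.112 → 25.1°C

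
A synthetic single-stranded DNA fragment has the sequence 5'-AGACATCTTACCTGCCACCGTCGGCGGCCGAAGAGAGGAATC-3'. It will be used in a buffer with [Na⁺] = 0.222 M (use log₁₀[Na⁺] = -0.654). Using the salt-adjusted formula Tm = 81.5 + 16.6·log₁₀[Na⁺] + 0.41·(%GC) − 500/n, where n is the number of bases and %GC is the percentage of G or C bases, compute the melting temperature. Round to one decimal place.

83.1°C

Length n = 42. Counting bases: C=13, G=12, T=6, A=11
G+C = 25, so %GC = 25/42 × 100 = 59.524%
Salt term: 16.6 × (-0.654) = -10.856
GC term: 0.41 × 59.524 = 24.405; length term: −500/42 = −11.905
Tm = 81.5 + (-10.856) + 24.405 − 11.905 = 83.144 → 83.1°C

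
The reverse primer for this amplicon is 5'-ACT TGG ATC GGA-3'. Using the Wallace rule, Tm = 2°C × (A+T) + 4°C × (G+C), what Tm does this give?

36°C

G=4, A=3, T=3, C=2
A+T = 6, G+C = 6
Tm = 4·6 + 2·6 = 24 + 12 = 36°C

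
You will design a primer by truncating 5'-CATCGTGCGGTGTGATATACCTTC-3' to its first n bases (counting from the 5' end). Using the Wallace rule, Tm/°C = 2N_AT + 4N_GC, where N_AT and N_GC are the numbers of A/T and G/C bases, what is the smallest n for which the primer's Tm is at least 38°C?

n = 12

First 11 bases: CATCGTGCGGT → Tm = 36°C (< 38°C)
First 12 bases: CATCGTGCGGTG → Tm = 40°C (≥ 38°C)
Since every base adds ≥2°C, Tm only increases with n, so the threshold is first crossed at n = 12.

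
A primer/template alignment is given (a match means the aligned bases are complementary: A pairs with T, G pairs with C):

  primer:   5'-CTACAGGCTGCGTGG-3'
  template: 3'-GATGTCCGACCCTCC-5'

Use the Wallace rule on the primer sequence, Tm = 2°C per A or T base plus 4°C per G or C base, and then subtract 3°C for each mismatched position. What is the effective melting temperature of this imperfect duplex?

44°C

Primer base counts: A=2, T=3, G=6, C=4 → A+T=5, G+C=10
Perfect-match Tm = 2(5) + 4(10) = 10 + 40 = 50°C
Mismatches (positions where the bases are not complementary): 2 (at positions 11, 13)
Effective Tm = 50 − 2×3 = 50 − 6 = 44°C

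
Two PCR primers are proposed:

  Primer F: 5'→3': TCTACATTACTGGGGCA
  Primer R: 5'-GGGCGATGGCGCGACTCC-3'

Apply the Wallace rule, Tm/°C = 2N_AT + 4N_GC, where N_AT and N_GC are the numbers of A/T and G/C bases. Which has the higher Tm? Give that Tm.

Primer F: A+T=9, G+C=8 → Tm = 2(9)+4(8) = 50°C
Primer R: A+T=4, G+C=14 → Tm = 2(4)+4(14) = 64°C
50°C vs 64°C → primer R is higher.

Primer R, 64°C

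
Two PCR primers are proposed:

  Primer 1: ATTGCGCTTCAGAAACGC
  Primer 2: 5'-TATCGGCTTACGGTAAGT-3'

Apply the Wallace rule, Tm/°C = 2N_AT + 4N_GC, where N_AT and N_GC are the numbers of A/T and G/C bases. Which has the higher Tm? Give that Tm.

Primer 1: A+T=9, G+C=9 → Tm = 2(9)+4(9) = 54°C
Primer 2: A+T=10, G+C=8 → Tm = 2(10)+4(8) = 52°C
54°C vs 52°C → primer 1 is higher.

Primer 1, 54°C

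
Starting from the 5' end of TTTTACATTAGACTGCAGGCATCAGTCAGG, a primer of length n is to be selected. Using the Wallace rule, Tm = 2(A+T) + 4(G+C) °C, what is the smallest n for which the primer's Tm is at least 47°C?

n = 18

First 17 bases: TTTTACATTAGACTGCA → Tm = 44°C (< 47°C)
First 18 bases: TTTTACATTAGACTGCAG → Tm = 48°C (≥ 47°C)
Each additional base adds 2°C (A/T) or 4°C (G/C), so Tm is non-decreasing in n; n = 18 is the first length to reach 47°C.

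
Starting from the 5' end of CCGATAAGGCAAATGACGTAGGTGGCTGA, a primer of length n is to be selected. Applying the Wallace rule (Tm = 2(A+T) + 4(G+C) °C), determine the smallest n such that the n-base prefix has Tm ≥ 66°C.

First 21 bases: CCGATAAGGCAAATGACGTAG → Tm = 62°C (< 66°C)
First 22 bases: CCGATAAGGCAAATGACGTAGG → Tm = 66°C (≥ 66°C)
Each additional base adds 2°C (A/T) or 4°C (G/C), so Tm is non-decreasing in n; n = 22 is the first length to reach 66°C.

n = 22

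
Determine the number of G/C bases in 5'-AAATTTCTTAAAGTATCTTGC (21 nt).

Scanning the sequence gives C=3, A=7, G=2, T=9.
G+C = 2 + 3 = 5

5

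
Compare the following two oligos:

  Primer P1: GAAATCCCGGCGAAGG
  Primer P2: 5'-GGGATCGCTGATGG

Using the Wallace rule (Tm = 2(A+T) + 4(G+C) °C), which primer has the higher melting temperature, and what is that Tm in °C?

Primer P1, 52°C

Primer P1: A+T=6, G+C=10 → Tm = 2(6)+4(10) = 52°C
Primer P2: A+T=5, G+C=9 → Tm = 2(5)+4(9) = 46°C
52°C vs 46°C → primer P1 is higher.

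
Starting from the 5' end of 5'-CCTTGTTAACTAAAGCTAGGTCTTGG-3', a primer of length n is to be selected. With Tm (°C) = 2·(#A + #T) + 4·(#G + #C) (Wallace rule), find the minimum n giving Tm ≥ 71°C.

n = 26

First 25 bases: CCTTGTTAACTAAAGCTAGGTCTTG → Tm = 70°C (< 71°C)
First 26 bases: CCTTGTTAACTAAAGCTAGGTCTTGG → Tm = 74°C (≥ 71°C)
Since every base adds ≥2°C, Tm only increases with n, so the threshold is first crossed at n = 26.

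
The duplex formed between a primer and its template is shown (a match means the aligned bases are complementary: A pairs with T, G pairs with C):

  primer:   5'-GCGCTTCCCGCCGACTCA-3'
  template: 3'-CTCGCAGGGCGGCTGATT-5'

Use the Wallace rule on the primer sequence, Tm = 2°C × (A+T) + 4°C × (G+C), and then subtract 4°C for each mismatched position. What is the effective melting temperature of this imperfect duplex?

50°C

Primer base counts: A=2, T=3, G=4, C=9 → A+T=5, G+C=13
Perfect-match Tm = 2(5) + 4(13) = 10 + 52 = 62°C
Mismatches (positions where the bases are not complementary): 3 (at positions 2, 5, 17)
Effective Tm = 62 − 3×4 = 62 − 12 = 50°C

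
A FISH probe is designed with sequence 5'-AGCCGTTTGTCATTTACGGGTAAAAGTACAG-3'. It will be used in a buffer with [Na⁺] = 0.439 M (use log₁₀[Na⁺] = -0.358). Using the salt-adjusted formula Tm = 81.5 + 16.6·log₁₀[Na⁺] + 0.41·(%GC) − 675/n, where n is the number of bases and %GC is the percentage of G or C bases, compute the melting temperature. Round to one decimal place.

71.0°C

Length n = 31. Scanning the sequence gives G=8, C=5, A=9, T=9.
G+C = 13, so %GC = 13/31 × 100 = 41.935%
Salt term: 16.6 × (-0.358) = -5.943
GC term: 0.41 × 41.935 = 17.193; length term: −675/31 = −21.774
Tm = 81.5 + (-5.943) + 17.193 − 21.774 = 70.976 → 71.0°C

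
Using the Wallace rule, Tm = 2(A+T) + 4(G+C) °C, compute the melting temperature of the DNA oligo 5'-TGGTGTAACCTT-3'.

Base counts: A=2, C=2, T=5, G=3
AT pairs contribute 7, GC pairs contribute 5.
Tm = 2×7 + 4×5 = 34°C

34°C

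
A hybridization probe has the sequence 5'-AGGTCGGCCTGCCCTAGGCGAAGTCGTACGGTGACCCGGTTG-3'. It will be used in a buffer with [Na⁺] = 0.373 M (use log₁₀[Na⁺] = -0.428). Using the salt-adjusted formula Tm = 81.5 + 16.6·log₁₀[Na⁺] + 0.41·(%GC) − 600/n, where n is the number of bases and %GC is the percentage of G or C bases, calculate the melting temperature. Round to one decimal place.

87.4°C

Length n = 42. Counting bases: C=12, T=8, A=6, G=16
G+C = 28, so %GC = 28/42 × 100 = 66.667%
Salt term: 16.6 × (-0.428) = -7.105
GC term: 0.41 × 66.667 = 27.333; length term: −600/42 = −14.286
Tm = 81.5 + (-7.105) + 27.333 − 14.286 = 87.442 → 87.4°C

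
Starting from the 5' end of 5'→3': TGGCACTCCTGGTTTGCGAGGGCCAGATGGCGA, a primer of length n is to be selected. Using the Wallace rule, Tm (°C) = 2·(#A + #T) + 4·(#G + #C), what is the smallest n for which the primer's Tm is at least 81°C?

n = 25

First 24 bases: TGGCACTCCTGGTTTGCGAGGGCC → Tm = 80°C (< 81°C)
First 25 bases: TGGCACTCCTGGTTTGCGAGGGCCA → Tm = 82°C (≥ 81°C)
Since every base adds ≥2°C, Tm only increases with n, so the threshold is first crossed at n = 25.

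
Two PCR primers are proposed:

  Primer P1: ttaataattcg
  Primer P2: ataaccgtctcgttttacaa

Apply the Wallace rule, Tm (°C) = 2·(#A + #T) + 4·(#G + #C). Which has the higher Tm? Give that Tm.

Primer P2, 54°C

Primer P1: A+T=9, G+C=2 → Tm = 2(9)+4(2) = 26°C
Primer P2: A+T=13, G+C=7 → Tm = 2(13)+4(7) = 54°C
26°C vs 54°C → primer P2 is higher.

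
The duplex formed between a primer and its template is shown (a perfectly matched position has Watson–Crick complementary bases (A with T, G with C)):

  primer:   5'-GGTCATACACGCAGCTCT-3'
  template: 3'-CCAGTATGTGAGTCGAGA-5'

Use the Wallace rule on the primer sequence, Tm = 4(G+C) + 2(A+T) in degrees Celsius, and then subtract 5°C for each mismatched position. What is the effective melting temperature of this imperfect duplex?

Primer base counts: A=4, T=4, G=4, C=6 → A+T=8, G+C=10
Perfect-match Tm = 2(8) + 4(10) = 16 + 40 = 56°C
Mismatches (positions where the bases are not complementary): 1 (at position 11)
Effective Tm = 56 − 1×5 = 56 − 5 = 51°C

51°C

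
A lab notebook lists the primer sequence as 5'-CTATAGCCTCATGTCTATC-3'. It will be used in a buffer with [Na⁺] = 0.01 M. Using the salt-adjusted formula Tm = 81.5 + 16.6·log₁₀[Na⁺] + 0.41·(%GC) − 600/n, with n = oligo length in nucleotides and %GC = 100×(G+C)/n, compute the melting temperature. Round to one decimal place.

34.0°C

Length n = 19. Counting bases: C=6, A=4, T=7, G=2
G+C = 8, so %GC = 8/19 × 100 = 42.105%
Salt term: 16.6 × (-2) = -33.2
GC term: 0.41 × 42.105 = 17.263; length term: −600/19 = −31.579
Tm = 81.5 + (-33.2) + 17.263 − 31.579 = 33.984 → 34.0°C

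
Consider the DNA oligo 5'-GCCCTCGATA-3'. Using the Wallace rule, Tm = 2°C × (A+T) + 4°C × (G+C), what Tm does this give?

Base counts: A=2, T=2, G=2, C=4
So N_AT = 4 and N_GC = 6.
Tm = 2×4 + 4×6 = 32°C

32°C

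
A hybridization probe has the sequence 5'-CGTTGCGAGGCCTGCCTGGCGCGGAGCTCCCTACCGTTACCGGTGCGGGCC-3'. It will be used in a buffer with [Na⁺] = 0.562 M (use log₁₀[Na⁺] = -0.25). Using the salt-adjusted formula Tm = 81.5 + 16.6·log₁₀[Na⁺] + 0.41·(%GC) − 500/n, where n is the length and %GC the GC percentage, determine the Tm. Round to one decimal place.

Length n = 51. Counting bases: G=19, T=9, A=4, C=19
G+C = 38, so %GC = 38/51 × 100 = 74.51%
Salt term: 16.6 × (-0.25) = -4.15
GC term: 0.41 × 74.51 = 30.549; length term: −500/51 = −9.804
Tm = 81.5 + (-4.15) + 30.549 − 9.804 = 98.095 → 98.1°C

98.1°C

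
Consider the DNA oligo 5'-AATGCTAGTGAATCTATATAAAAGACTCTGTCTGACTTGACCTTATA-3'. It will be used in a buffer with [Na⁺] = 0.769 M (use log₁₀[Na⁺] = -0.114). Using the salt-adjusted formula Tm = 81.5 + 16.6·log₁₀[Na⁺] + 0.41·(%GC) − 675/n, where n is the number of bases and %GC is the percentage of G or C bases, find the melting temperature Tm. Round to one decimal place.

Length n = 47. Scanning the sequence gives C=8, A=16, G=7, T=16.
G+C = 15, so %GC = 15/47 × 100 = 31.915%
Salt term: 16.6 × (-0.114) = -1.892
GC term: 0.41 × 31.915 = 13.085; length term: −675/47 = −14.362
Tm = 81.5 + (-1.892) + 13.085 − 14.362 = 78.331 → 78.3°C

78.3°C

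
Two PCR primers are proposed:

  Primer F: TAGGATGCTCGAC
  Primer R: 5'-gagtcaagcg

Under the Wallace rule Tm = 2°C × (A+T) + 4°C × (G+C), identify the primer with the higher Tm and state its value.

Primer F, 40°C

Primer F: A+T=6, G+C=7 → Tm = 2(6)+4(7) = 40°C
Primer R: A+T=4, G+C=6 → Tm = 2(4)+4(6) = 32°C
40°C vs 32°C → primer F is higher.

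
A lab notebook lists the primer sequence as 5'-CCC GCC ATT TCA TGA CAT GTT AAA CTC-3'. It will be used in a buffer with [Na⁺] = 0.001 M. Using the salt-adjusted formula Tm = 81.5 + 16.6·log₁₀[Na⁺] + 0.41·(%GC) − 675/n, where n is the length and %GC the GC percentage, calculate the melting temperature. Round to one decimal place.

Length n = 27. Scanning the sequence gives T=8, A=7, C=9, G=3.
G+C = 12, so %GC = 12/27 × 100 = 44.444%
Salt term: 16.6 × (-3) = -49.8
GC term: 0.41 × 44.444 = 18.222; length term: −675/27 = −25
Tm = 81.5 + (-49.8) + 18.222 − 25 = 24.922 → 24.9°C

24.9°C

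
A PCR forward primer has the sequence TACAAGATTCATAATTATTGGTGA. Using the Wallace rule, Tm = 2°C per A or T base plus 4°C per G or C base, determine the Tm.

60°C

Base counts: T=9, G=4, C=2, A=9
So N_AT = 18 and N_GC = 6.
Tm = 4·6 + 2·18 = 24 + 36 = 60°C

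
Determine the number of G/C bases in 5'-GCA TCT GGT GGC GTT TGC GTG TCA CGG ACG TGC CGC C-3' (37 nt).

Scanning the sequence gives C=11, A=3, T=9, G=14.
Total G or C: 14 + 11 = 25

25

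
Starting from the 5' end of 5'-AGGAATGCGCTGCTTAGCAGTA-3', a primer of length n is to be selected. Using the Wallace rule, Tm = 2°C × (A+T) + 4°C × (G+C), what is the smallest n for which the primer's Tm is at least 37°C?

First 11 bases: AGGAATGCGCT → Tm = 34°C (< 37°C)
First 12 bases: AGGAATGCGCTG → Tm = 38°C (≥ 37°C)
Each additional base adds 2°C (A/T) or 4°C (G/C), so Tm is non-decreasing in n; n = 12 is the first length to reach 37°C.

n = 12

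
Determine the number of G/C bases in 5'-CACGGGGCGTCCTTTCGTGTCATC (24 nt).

15

T=7, C=8, A=2, G=7
G+C = 7 + 8 = 15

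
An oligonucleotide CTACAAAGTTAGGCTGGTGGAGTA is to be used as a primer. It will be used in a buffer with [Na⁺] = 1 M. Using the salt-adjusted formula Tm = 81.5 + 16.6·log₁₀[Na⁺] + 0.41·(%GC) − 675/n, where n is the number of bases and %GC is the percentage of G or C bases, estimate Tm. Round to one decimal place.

Length n = 24. T=6, G=8, A=7, C=3
G+C = 11, so %GC = 11/24 × 100 = 45.833%
Salt term: 16.6 × (0) = 0
GC term: 0.41 × 45.833 = 18.792; length term: −675/24 = −28.125
Tm = 81.5 + (0) + 18.792 − 28.125 = 72.167 → 72.2°C

72.2°C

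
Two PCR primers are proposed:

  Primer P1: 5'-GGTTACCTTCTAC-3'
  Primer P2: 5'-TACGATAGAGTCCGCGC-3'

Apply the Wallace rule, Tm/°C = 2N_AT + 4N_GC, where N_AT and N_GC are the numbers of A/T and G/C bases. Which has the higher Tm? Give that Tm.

Primer P2, 54°C

Primer P1: A+T=7, G+C=6 → Tm = 2(7)+4(6) = 38°C
Primer P2: A+T=7, G+C=10 → Tm = 2(7)+4(10) = 54°C
38°C vs 54°C → primer P2 is higher.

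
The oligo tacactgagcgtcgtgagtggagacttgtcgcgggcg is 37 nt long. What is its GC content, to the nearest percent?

Scanning the sequence gives C=8, G=15, T=8, A=6.
G+C = 15 + 8 = 23 out of 37 bases
%GC = 23/37 × 100 = 62.16% ≈ 62%

62%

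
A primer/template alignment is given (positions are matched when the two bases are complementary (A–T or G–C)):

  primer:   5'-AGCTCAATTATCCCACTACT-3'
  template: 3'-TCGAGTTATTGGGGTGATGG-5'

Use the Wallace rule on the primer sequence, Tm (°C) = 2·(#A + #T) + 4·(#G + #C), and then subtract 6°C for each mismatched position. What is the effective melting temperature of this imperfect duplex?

38°C

Primer base counts: A=6, T=6, G=1, C=7 → A+T=12, G+C=8
Perfect-match Tm = 2(12) + 4(8) = 24 + 32 = 56°C
Mismatches (positions where the bases are not complementary): 3 (at positions 9, 11, 20)
Effective Tm = 56 − 3×6 = 56 − 18 = 38°C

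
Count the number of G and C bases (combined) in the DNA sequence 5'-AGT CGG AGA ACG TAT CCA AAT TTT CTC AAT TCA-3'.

12

Counting bases: G=5, T=10, C=7, A=11
Total G or C: 5 + 7 = 12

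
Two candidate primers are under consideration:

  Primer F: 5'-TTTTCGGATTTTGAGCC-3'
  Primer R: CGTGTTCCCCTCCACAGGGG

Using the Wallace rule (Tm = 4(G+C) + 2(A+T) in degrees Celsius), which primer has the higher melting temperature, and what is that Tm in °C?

Primer F: A+T=10, G+C=7 → Tm = 2(10)+4(7) = 48°C
Primer R: A+T=6, G+C=14 → Tm = 2(6)+4(14) = 68°C
48°C vs 68°C → primer R is higher.

Primer R, 68°C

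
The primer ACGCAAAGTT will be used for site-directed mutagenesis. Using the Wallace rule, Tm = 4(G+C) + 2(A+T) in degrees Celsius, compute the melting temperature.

28°C

G=2, C=2, T=2, A=4
A+T = 6, G+C = 4
Tm = 2(6) + 4(4) = 12 + 16 = 28°C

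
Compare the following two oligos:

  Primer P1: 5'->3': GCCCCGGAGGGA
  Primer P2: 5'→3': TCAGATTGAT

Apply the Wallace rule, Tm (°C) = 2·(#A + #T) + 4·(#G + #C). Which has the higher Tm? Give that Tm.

Primer P1: A+T=2, G+C=10 → Tm = 2(2)+4(10) = 44°C
Primer P2: A+T=7, G+C=3 → Tm = 2(7)+4(3) = 26°C
44°C vs 26°C → primer P1 is higher.

Primer P1, 44°C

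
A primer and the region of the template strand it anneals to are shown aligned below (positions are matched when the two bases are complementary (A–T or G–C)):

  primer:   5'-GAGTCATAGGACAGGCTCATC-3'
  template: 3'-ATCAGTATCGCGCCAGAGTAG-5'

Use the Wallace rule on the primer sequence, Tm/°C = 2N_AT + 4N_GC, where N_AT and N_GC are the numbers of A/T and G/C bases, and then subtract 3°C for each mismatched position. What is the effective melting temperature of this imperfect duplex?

49°C

Primer base counts: A=6, T=4, G=6, C=5 → A+T=10, G+C=11
Perfect-match Tm = 2(10) + 4(11) = 20 + 44 = 64°C
Mismatches (positions where the bases are not complementary): 5 (at positions 1, 10, 11, 13, 15)
Effective Tm = 64 − 5×3 = 64 − 15 = 49°C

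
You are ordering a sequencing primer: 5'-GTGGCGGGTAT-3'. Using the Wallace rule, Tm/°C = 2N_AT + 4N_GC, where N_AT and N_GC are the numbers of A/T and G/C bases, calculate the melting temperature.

T=3, C=1, G=6, A=1
A+T = 4, G+C = 7
Tm = 2×4 + 4×7 = 36°C

36°C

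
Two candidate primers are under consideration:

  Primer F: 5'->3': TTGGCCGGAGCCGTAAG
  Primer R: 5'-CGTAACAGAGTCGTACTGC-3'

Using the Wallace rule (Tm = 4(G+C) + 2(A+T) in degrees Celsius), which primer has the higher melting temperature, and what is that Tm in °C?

Primer R, 58°C

Primer F: A+T=6, G+C=11 → Tm = 2(6)+4(11) = 56°C
Primer R: A+T=9, G+C=10 → Tm = 2(9)+4(10) = 58°C
56°C vs 58°C → primer R is higher.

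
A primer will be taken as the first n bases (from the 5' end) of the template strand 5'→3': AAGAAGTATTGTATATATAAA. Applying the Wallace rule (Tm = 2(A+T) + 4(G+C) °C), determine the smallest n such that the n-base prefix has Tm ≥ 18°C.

n = 7

First 6 bases: AAGAAG → Tm = 16°C (< 18°C)
First 7 bases: AAGAAGT → Tm = 18°C (≥ 18°C)
Each additional base adds 2°C (A/T) or 4°C (G/C), so Tm is non-decreasing in n; n = 7 is the first length to reach 18°C.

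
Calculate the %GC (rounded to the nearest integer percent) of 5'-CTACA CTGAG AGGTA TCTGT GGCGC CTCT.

G=8, A=5, C=8, T=8
G+C = 8 + 8 = 16 out of 29 bases
%GC = 16/29 × 100 = 55.17% ≈ 55%

55%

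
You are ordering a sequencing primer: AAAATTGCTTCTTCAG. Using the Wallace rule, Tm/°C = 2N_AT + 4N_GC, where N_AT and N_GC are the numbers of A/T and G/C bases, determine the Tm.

42°C

Scanning the sequence gives C=3, G=2, A=5, T=6.
AT pairs contribute 11, GC pairs contribute 5.
Tm = 2(11) + 4(5) = 22 + 20 = 42°C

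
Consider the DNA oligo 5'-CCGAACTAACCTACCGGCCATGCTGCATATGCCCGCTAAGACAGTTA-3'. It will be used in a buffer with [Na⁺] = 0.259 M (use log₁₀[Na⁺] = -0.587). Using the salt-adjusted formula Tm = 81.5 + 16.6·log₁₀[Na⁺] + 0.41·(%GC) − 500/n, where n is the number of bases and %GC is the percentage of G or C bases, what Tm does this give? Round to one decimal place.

82.9°C

Length n = 47. Counting bases: C=16, A=13, G=9, T=9
G+C = 25, so %GC = 25/47 × 100 = 53.191%
Salt term: 16.6 × (-0.587) = -9.744
GC term: 0.41 × 53.191 = 21.808; length term: −500/47 = −10.638
Tm = 81.5 + (-9.744) + 21.808 − 10.638 = 82.926 → 82.9°C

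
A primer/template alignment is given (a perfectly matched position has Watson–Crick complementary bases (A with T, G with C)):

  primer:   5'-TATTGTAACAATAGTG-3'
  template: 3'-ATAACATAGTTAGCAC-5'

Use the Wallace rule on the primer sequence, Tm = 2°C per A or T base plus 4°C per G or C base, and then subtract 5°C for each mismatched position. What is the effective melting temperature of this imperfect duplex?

30°C

Primer base counts: A=6, T=6, G=3, C=1 → A+T=12, G+C=4
Perfect-match Tm = 2(12) + 4(4) = 24 + 16 = 40°C
Mismatches (positions where the bases are not complementary): 2 (at positions 8, 13)
Effective Tm = 40 − 2×5 = 40 − 10 = 30°C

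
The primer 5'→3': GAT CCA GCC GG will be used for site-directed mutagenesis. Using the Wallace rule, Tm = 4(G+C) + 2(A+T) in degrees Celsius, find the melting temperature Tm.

Base counts: A=2, C=4, G=4, T=1
So N_AT = 3 and N_GC = 8.
Tm = 2(3) + 4(8) = 6 + 32 = 38°C

38°C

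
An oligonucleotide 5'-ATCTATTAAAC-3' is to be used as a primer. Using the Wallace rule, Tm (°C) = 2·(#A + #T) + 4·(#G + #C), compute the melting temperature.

26°C

Scanning the sequence gives G=0, A=5, T=4, C=2.
So N_AT = 9 and N_GC = 2.
Tm = 4·2 + 2·9 = 8 + 18 = 26°C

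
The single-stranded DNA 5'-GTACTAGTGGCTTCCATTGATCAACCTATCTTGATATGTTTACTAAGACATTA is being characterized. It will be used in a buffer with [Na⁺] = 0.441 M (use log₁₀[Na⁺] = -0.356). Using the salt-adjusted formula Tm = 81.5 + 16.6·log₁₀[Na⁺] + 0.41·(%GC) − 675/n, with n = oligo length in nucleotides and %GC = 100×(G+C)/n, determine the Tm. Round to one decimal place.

Length n = 53. Scanning the sequence gives C=10, A=15, T=20, G=8.
G+C = 18, so %GC = 18/53 × 100 = 33.962%
Salt term: 16.6 × (-0.356) = -5.91
GC term: 0.41 × 33.962 = 13.924; length term: −675/53 = −12.736
Tm = 81.5 + (-5.91) + 13.924 − 12.736 = 76.778 → 76.8°C

76.8°C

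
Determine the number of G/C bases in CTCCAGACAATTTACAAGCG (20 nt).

9

Scanning the sequence gives T=4, C=6, A=7, G=3.
G+C = 3 + 6 = 9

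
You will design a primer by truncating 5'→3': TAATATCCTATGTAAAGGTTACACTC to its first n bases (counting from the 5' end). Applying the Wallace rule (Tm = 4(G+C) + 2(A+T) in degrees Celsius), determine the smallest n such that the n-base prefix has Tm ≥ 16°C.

First 6 bases: TAATAT → Tm = 12°C (< 16°C)
First 7 bases: TAATATC → Tm = 16°C (≥ 16°C)
Each additional base adds 2°C (A/T) or 4°C (G/C), so Tm is non-decreasing in n; n = 7 is the first length to reach 16°C.

n = 7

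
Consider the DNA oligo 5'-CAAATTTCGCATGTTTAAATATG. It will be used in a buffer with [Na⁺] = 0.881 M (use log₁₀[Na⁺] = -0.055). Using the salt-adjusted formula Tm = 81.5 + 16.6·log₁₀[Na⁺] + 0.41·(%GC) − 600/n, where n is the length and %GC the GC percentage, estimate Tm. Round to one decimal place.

65.2°C

Length n = 23. A=8, G=3, C=3, T=9
G+C = 6, so %GC = 6/23 × 100 = 26.087%
Salt term: 16.6 × (-0.055) = -0.913
GC term: 0.41 × 26.087 = 10.696; length term: −600/23 = −26.087
Tm = 81.5 + (-0.913) + 10.696 − 26.087 = 65.196 → 65.2°C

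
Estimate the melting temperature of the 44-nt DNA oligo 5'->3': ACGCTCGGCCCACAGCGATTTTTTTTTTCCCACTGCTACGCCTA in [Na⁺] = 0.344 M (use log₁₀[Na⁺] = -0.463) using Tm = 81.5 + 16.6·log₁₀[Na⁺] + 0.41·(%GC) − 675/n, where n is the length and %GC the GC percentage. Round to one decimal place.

79.9°C

Length n = 44. Base counts: T=14, G=7, C=16, A=7
G+C = 23, so %GC = 23/44 × 100 = 52.273%
Salt term: 16.6 × (-0.463) = -7.686
GC term: 0.41 × 52.273 = 21.432; length term: −675/44 = −15.341
Tm = 81.5 + (-7.686) + 21.432 − 15.341 = 79.905 → 79.9°C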